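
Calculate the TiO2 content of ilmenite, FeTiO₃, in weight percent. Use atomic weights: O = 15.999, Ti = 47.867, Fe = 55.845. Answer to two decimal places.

Formula mass = 151.709 g/mol.
1 Ti → 1.0000 mol TiO2 per formula unit; M(TiO2) = 79.865, so TiO2 mass = 79.865 g.
79.865/151.709 × 100 = 52.64 wt%.

52.64 wt%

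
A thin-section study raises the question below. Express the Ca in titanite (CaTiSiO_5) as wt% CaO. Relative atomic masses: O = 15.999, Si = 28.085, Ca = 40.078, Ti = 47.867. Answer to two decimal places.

M(CaTiSiO_5) = 196.025 g/mol; M(CaO) = 56.077 g/mol.
Moles CaO per formula unit = 1 Ca ÷ 1 = 1.0000.
CaO fraction = (1.0000 × 56.077) / 196.025 = 56.077/196.025 = 0.2861.

28.61 wt%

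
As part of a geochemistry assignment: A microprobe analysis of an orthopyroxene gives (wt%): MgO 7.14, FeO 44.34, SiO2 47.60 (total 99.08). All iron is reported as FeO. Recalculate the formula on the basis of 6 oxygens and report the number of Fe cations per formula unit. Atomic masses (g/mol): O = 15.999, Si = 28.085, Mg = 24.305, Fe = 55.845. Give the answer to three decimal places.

1.557 Fe apfu

MgO (M=40.304): mol = 0.17715; Mg = 0.17715, O = 0.17715.
FeO (M=71.844): mol = 0.61717; Fe = 0.61717, O = 0.61717.
SiO2 (M=60.083): mol = 0.79224; Si = 0.79224, O = 1.58448.
ΣO = 2.37880; factor = 6/ΣO = 2.52228.
Fe apfu = 0.61717 × 2.52228 = 1.557.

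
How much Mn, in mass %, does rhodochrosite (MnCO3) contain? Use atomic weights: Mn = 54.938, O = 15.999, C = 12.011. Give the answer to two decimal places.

M(MnCO3) = 114.946 g/mol.
Mn contributes 1 × 54.938 = 54.938 g per mole.
54.938/114.946 = 0.4779 → 47.79%.

47.79 mass %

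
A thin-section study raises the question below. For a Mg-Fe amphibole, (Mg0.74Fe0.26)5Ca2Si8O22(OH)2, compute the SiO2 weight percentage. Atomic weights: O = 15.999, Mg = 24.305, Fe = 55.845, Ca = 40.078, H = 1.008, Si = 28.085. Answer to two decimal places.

Molar mass of (Mg0.74Fe0.26)5Ca2Si8O22(OH)2 = 3.70*24.305 + 1.30*55.845 + 2*40.078 + 8*28.085 + 24*15.999 + 2*1.008 = 853.355 g/mol.
Each formula unit contains 8 Si, equivalent to 8/1 = 8.0000 mol SiO2.
M(SiO2) = 1×28.085 + 2×15.999 = 60.083 g/mol.
Mass of SiO2 per formula unit = 8.0000 × 60.083 = 480.664 g.
SiO2 wt% = 480.664 / 853.355 × 100 = 56.33%.

56.33 wt%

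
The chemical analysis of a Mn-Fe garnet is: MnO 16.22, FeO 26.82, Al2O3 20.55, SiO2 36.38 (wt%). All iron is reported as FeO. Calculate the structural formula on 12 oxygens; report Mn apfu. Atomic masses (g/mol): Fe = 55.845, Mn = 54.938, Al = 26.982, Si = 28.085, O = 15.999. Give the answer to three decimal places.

MnO (M=70.937): mol = 0.22865; Mn = 0.22865, O = 0.22865.
FeO (M=71.844): mol = 0.37331; Fe = 0.37331, O = 0.37331.
Al2O3 (M=101.961): mol = 0.20155; Al = 0.40310, O = 0.60465.
SiO2 (M=60.083): mol = 0.60550; Si = 0.60550, O = 1.21100.
ΣO = 2.41761; factor = 12/ΣO = 4.96358.
Mn apfu = 0.22865 × 4.96358 = 1.135.

1.135 Mn apfu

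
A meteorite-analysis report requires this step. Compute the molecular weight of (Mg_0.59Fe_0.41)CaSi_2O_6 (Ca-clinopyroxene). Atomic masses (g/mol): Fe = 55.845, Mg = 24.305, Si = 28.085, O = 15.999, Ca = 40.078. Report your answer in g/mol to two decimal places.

229.48 g/mol

The formula mass is the sum 0.59·24.305 + 0.41·55.845 + 1·40.078 + 2·28.085 + 6·15.999.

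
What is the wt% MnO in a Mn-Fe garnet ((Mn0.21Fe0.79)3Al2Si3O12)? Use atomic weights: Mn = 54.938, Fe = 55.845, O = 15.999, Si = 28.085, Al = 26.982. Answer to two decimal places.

8.99 wt%

Molar mass of (Mn0.21Fe0.79)3Al2Si3O12 = 0.63*54.938 + 2.37*55.845 + 2*26.982 + 3*28.085 + 12*15.999 = 497.171 g/mol.
Each formula unit contains 0.63 Mn, equivalent to 0.63/1 = 0.6300 mol MnO.
M(MnO) = 1×54.938 + 1×15.999 = 70.937 g/mol.
Mass of MnO per formula unit = 0.6300 × 70.937 = 44.690 g.
MnO wt% = 44.690 / 497.171 × 100 = 8.99%.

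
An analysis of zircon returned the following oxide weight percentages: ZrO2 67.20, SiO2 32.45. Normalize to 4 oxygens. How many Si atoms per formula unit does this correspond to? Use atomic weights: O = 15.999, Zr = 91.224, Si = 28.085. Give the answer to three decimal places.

0.995 Si apfu

ZrO2: 67.20/123.222 = 0.54536 mol → 0.54536 mol Zr, 1.09072 mol O.
SiO2: 32.45/60.083 = 0.54009 mol → 0.54009 mol Si, 1.08018 mol O.
Total oxygen = 2.17090 mol. Normalization factor = 4/2.17090 = 1.84255.
Si per 4 O = 0.54009 × 1.84255 = 0.995.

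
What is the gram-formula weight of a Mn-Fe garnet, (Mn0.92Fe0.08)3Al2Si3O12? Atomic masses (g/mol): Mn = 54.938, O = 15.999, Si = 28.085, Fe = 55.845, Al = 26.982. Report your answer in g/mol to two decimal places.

Mn: 2.76 × 54.938 = 151.6289
Fe: 0.24 × 55.845 = 13.4028
Al: 2 × 26.982 = 53.9640
Si: 3 × 28.085 = 84.2550
O: 12 × 15.999 = 191.9880
Summing the contributions gives the formula mass.

495.24 g/mol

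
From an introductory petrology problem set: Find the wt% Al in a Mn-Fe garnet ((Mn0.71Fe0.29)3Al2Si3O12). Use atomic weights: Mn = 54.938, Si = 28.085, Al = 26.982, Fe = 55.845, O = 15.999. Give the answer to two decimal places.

10.88 wt%

M((Mn0.71Fe0.29)3Al2Si3O12) = 495.810 g/mol.
Al contributes 2 × 26.982 = 53.964 g per mole.
53.964/495.810 = 0.1088 → 10.88%.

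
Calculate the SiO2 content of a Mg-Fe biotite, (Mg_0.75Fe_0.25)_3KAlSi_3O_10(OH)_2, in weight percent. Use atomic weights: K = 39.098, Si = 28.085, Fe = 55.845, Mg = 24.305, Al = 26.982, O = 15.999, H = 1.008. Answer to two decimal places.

Formula mass = 440.909 g/mol.
3 Si → 3.0000 mol SiO2 per formula unit; M(SiO2) = 60.083, so SiO2 mass = 180.249 g.
180.249/440.909 × 100 = 40.88 wt%.

40.88 wt%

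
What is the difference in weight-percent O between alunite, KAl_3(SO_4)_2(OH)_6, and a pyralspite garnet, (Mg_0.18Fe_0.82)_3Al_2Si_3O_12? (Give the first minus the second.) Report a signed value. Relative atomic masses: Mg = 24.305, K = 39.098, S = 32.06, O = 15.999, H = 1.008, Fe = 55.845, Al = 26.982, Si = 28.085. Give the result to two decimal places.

14.14 percentage points

First mineral: 223.986 g O in 414.198 g formula = 54.08 wt% O.
Second mineral: 191.988 g O in 480.710 g formula = 39.94 wt% O.
54.08% − 39.94% gives a difference of 14.14 percentage points.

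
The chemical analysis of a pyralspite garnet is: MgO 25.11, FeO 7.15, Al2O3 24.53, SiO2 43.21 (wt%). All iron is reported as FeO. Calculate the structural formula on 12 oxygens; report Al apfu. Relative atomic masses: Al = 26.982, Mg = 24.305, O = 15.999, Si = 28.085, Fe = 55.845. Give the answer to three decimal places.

MgO (M=40.304): mol = 0.62302; Mg = 0.62302, O = 0.62302.
FeO (M=71.844): mol = 0.09952; Fe = 0.09952, O = 0.09952.
Al2O3 (M=101.961): mol = 0.24058; Al = 0.48116, O = 0.72174.
SiO2 (M=60.083): mol = 0.71917; Si = 0.71917, O = 1.43834.
ΣO = 2.88262; factor = 12/ΣO = 4.16288.
Al apfu = 0.48116 × 4.16288 = 2.003.

2.003 Al apfu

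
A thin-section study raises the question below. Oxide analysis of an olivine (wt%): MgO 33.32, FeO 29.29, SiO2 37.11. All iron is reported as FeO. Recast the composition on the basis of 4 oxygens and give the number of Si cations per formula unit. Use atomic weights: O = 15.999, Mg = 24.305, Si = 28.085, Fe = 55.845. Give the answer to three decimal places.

1.000 Si apfu

MgO (M=40.304): mol = 0.82672; Mg = 0.82672, O = 0.82672.
FeO (M=71.844): mol = 0.40769; Fe = 0.40769, O = 0.40769.
SiO2 (M=60.083): mol = 0.61765; Si = 0.61765, O = 1.23530.
ΣO = 2.46971; factor = 4/ΣO = 1.61962.
Si apfu = 0.61765 × 1.61962 = 1.000.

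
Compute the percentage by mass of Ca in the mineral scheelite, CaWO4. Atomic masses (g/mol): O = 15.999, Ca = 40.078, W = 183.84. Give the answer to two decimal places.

Molar mass of CaWO4: 1·40.078 + 1·183.84 + 4·15.999 = 287.914 g/mol.
Mass of Ca per formula unit: 1 × 40.078 = 40.078 g.
Weight fraction Ca = 40.078 / 287.914 = 0.1392.

13.92 mass %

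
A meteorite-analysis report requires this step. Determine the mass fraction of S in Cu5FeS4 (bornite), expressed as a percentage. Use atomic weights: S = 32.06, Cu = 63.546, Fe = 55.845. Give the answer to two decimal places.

25.56 mass %

Formula mass = 5*63.546 + 1*55.845 + 4*32.06 = 501.815 g/mol, of which 128.240 g is S.
So S makes up 128.240/501.815 = 0.2556 of the mass, i.e. 25.56%.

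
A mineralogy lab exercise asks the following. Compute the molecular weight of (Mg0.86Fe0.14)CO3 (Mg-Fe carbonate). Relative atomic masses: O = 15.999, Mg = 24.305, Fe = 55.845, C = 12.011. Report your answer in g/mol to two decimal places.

88.73 g/mol

Mg: 0.86 × 24.305 = 20.9023
Fe: 0.14 × 55.845 = 7.8183
C: 1 × 12.011 = 12.0110
O: 3 × 15.999 = 47.9970
Summing the contributions gives the formula mass.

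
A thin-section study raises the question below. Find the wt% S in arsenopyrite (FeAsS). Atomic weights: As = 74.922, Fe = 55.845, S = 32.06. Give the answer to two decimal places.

Formula mass = 1×55.845 + 1×74.922 + 1×32.06 = 162.827 g/mol, of which 32.060 g is S.
So S makes up 32.060/162.827 = 0.1969 of the mass, i.e. 19.69%.

19.69 mass %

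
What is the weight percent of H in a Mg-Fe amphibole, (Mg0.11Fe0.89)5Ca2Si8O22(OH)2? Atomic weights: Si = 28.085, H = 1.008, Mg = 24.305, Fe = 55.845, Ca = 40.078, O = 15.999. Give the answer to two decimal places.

0.21 wt%

Molar mass of (Mg0.11Fe0.89)5Ca2Si8O22(OH)2: 0.55*24.305 + 4.45*55.845 + 2*40.078 + 8*28.085 + 24*15.999 + 2*1.008 = 952.706 g/mol.
Mass of H per formula unit: 2 × 1.008 = 2.016 g.
Weight fraction H = 2.016 / 952.706 = 0.0021.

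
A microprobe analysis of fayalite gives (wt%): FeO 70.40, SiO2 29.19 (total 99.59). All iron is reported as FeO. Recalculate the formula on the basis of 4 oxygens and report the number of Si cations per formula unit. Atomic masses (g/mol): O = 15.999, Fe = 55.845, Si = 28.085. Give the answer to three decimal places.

0.996 Si apfu

70.40 wt% FeO ÷ 71.844 g/mol = 0.97990 mol, giving 0.97990 Fe and 0.97990 O.
29.19 wt% SiO2 ÷ 60.083 g/mol = 0.48583 mol, giving 0.48583 Si and 0.97166 O.
Oxygen sums to 1.95156; scaling by 4/1.95156 = 2.04964 puts the formula on 4 O.
Si: 0.48583 × 2.04964 = 0.996 atoms per formula unit.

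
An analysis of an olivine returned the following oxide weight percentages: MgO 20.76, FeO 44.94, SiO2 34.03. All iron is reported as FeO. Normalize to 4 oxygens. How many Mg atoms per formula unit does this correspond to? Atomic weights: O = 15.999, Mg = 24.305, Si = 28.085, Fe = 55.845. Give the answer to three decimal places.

0.906 Mg apfu

20.76 wt% MgO ÷ 40.304 g/mol = 0.51509 mol, giving 0.51509 Mg and 0.51509 O.
44.94 wt% FeO ÷ 71.844 g/mol = 0.62552 mol, giving 0.62552 Fe and 0.62552 O.
34.03 wt% SiO2 ÷ 60.083 g/mol = 0.56638 mol, giving 0.56638 Si and 1.13276 O.
Oxygen sums to 2.27337; scaling by 4/2.27337 = 1.75950 puts the formula on 4 O.
Mg: 0.51509 × 1.75950 = 0.906 atoms per formula unit.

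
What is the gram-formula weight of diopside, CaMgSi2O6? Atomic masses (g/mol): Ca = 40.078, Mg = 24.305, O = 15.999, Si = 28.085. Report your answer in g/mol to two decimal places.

216.55 g/mol

M = 1*40.078 + 1*24.305 + 2*28.085 + 6*15.999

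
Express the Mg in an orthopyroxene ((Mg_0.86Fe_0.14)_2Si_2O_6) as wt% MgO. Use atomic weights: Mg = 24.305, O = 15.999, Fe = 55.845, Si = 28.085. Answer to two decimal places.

Molar mass of (Mg_0.86Fe_0.14)_2Si_2O_6 = 1.72·24.305 + 0.28·55.845 + 2·28.085 + 6·15.999 = 209.605 g/mol.
Each formula unit contains 1.72 Mg, equivalent to 1.72/1 = 1.7200 mol MgO.
M(MgO) = 1×24.305 + 1×15.999 = 40.304 g/mol.
Mass of MgO per formula unit = 1.7200 × 40.304 = 69.323 g.
MgO wt% = 69.323 / 209.605 × 100 = 33.07%.

33.07 wt%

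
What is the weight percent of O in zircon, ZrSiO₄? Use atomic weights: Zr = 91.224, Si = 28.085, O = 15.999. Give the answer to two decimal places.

Formula mass = 1×91.224 + 1×28.085 + 4×15.999 = 183.305 g/mol, of which 63.996 g is O.
So O makes up 63.996/183.305 = 0.3491 of the mass, i.e. 34.91%.

34.91 weight percent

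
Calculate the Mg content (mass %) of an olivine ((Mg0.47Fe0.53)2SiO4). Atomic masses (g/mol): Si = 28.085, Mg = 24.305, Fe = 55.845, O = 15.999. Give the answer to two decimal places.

Molar mass of (Mg0.47Fe0.53)2SiO4: 0.94*24.305 + 1.06*55.845 + 1*28.085 + 4*15.999 = 174.123 g/mol.
Mass of Mg per formula unit: 0.94 × 24.305 = 22.847 g.
Weight fraction Mg = 22.847 / 174.123 = 0.1312.

13.12 mass %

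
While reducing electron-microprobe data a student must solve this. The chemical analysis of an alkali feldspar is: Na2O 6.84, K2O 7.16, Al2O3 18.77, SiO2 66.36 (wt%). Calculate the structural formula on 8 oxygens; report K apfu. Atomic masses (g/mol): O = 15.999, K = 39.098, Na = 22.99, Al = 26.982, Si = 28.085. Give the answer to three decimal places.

0.413 K apfu

Na2O (M=61.979): mol = 0.11036; Na = 0.22072, O = 0.11036.
K2O (M=94.195): mol = 0.07601; K = 0.15202, O = 0.07601.
Al2O3 (M=101.961): mol = 0.18409; Al = 0.36818, O = 0.55227.
SiO2 (M=60.083): mol = 1.10447; Si = 1.10447, O = 2.20894.
ΣO = 2.94758; factor = 8/ΣO = 2.71409.
K apfu = 0.15202 × 2.71409 = 0.413.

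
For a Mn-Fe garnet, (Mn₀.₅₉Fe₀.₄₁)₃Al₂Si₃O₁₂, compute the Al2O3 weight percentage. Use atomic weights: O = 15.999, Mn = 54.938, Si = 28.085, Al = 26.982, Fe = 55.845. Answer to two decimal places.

M((Mn₀.₅₉Fe₀.₄₁)₃Al₂Si₃O₁₂) = 496.137 g/mol; M(Al2O3) = 101.961 g/mol.
Moles Al2O3 per formula unit = 2 Al ÷ 2 = 1.0000.
Al2O3 fraction = (1.0000 × 101.961) / 496.137 = 101.961/496.137 = 0.2055.

20.55 wt%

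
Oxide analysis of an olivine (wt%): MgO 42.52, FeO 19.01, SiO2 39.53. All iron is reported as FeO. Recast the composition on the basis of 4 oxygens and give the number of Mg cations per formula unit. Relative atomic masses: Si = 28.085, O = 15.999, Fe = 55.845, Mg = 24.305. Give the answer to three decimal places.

1.601 Mg apfu

42.52 wt% MgO ÷ 40.304 g/mol = 1.05498 mol, giving 1.05498 Mg and 1.05498 O.
19.01 wt% FeO ÷ 71.844 g/mol = 0.26460 mol, giving 0.26460 Fe and 0.26460 O.
39.53 wt% SiO2 ÷ 60.083 g/mol = 0.65792 mol, giving 0.65792 Si and 1.31584 O.
Oxygen sums to 2.63542; scaling by 4/2.63542 = 1.51778 puts the formula on 4 O.
Mg: 1.05498 × 1.51778 = 1.601 atoms per formula unit.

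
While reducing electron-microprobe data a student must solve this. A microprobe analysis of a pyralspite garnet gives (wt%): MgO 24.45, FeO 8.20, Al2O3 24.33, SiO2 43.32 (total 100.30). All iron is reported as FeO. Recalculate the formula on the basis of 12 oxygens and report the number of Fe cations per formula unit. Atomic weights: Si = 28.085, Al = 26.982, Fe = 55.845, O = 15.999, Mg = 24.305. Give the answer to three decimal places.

MgO (M=40.304): mol = 0.60664; Mg = 0.60664, O = 0.60664.
FeO (M=71.844): mol = 0.11414; Fe = 0.11414, O = 0.11414.
Al2O3 (M=101.961): mol = 0.23862; Al = 0.47724, O = 0.71586.
SiO2 (M=60.083): mol = 0.72100; Si = 0.72100, O = 1.44200.
ΣO = 2.87864; factor = 12/ΣO = 4.16864.
Fe apfu = 0.11414 × 4.16864 = 0.476.

0.476 Fe apfu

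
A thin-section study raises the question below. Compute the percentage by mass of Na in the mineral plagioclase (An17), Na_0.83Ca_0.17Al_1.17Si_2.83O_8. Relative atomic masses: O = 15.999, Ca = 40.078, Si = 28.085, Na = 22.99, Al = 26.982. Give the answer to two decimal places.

7.20 weight percent

M(Na_0.83Ca_0.17Al_1.17Si_2.83O_8) = 264.936 g/mol.
Na contributes 0.83 × 22.99 = 19.082 g per mole.
19.082/264.936 = 0.0720 → 7.20%.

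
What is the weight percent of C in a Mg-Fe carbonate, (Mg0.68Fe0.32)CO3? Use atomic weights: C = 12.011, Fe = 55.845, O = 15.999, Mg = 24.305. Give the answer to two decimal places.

12.72 mass %

Molar mass of (Mg0.68Fe0.32)CO3: 0.68*24.305 + 0.32*55.845 + 1*12.011 + 3*15.999 = 94.406 g/mol.
Mass of C per formula unit: 1 × 12.011 = 12.011 g.
Weight fraction C = 12.011 / 94.406 = 0.1272.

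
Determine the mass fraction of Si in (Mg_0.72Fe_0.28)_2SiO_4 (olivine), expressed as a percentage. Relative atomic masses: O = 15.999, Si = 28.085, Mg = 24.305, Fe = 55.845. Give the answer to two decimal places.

17.74 mass %

Formula mass = 1.44*24.305 + 0.56*55.845 + 1*28.085 + 4*15.999 = 158.353 g/mol, of which 28.085 g is Si.
So Si makes up 28.085/158.353 = 0.1774 of the mass, i.e. 17.74%.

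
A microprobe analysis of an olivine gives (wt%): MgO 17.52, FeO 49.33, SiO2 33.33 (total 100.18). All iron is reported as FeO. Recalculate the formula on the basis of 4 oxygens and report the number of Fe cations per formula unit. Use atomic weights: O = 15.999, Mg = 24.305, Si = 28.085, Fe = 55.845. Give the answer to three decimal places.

MgO: 17.52/40.304 = 0.43470 mol → 0.43470 mol Mg, 0.43470 mol O.
FeO: 49.33/71.844 = 0.68663 mol → 0.68663 mol Fe, 0.68663 mol O.
SiO2: 33.33/60.083 = 0.55473 mol → 0.55473 mol Si, 1.10946 mol O.
Total oxygen = 2.23079 mol. Normalization factor = 4/2.23079 = 1.79309.
Fe per 4 O = 0.68663 × 1.79309 = 1.231.

1.231 Fe apfu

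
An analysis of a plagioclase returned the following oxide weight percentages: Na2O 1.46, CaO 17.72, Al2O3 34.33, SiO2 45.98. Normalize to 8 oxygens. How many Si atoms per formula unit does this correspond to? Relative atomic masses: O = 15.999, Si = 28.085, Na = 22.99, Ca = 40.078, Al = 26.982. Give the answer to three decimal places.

2.126 Si apfu

Na2O: 1.46/61.979 = 0.02356 mol → 0.04712 mol Na, 0.02356 mol O.
CaO: 17.72/56.077 = 0.31599 mol → 0.31599 mol Ca, 0.31599 mol O.
Al2O3: 34.33/101.961 = 0.33670 mol → 0.67340 mol Al, 1.01010 mol O.
SiO2: 45.98/60.083 = 0.76527 mol → 0.76527 mol Si, 1.53054 mol O.
Total oxygen = 2.88019 mol. Normalization factor = 8/2.88019 = 2.77759.
Si per 8 O = 0.76527 × 2.77759 = 2.126.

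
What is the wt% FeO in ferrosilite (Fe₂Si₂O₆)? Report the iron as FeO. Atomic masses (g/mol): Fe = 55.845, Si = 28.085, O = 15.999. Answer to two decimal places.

Molar mass of Fe₂Si₂O₆ = 2×55.845 + 2×28.085 + 6×15.999 = 263.854 g/mol.
Each formula unit contains 2 Fe, equivalent to 2/1 = 2.0000 mol FeO.
M(FeO) = 1×55.845 + 1×15.999 = 71.844 g/mol.
Mass of FeO per formula unit = 2.0000 × 71.844 = 143.688 g.
FeO wt% = 143.688 / 263.854 × 100 = 54.46%.

54.46 wt%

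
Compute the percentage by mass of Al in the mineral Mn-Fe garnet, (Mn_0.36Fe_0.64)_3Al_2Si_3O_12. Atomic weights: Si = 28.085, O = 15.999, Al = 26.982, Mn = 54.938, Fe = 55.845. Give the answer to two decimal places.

Molar mass of (Mn_0.36Fe_0.64)_3Al_2Si_3O_12: 1.08*54.938 + 1.92*55.845 + 2*26.982 + 3*28.085 + 12*15.999 = 496.762 g/mol.
Mass of Al per formula unit: 2 × 26.982 = 53.964 g.
Weight fraction Al = 53.964 / 496.762 = 0.1086.

10.86 wt%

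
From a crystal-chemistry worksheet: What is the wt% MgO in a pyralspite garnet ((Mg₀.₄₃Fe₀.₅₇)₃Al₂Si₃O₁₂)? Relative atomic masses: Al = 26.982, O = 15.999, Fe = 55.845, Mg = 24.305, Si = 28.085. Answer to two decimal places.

11.38 wt%

M((Mg₀.₄₃Fe₀.₅₇)₃Al₂Si₃O₁₂) = 457.055 g/mol; M(MgO) = 40.304 g/mol.
Moles MgO per formula unit = 1.29 Mg ÷ 1 = 1.2900.
MgO fraction = (1.2900 × 40.304) / 457.055 = 51.992/457.055 = 0.1138.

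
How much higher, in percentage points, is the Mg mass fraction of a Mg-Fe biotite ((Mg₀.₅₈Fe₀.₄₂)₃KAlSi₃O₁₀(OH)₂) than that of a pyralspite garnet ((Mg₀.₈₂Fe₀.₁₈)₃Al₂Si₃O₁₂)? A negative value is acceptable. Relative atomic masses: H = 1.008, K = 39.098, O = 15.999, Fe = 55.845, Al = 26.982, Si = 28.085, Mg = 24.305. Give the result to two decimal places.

M((Mg₀.₅₈Fe₀.₄₂)₃KAlSi₃O₁₀(OH)₂) = 456.994 g/mol, so wt% Mg = 42.291/456.994 × 100 = 9.25%.
M((Mg₀.₈₂Fe₀.₁₈)₃Al₂Si₃O₁₂) = 420.154 g/mol, so wt% Mg = 59.790/420.154 × 100 = 14.23%.
9.25 − 14.23 = -4.98 pp.

-4.98 percentage points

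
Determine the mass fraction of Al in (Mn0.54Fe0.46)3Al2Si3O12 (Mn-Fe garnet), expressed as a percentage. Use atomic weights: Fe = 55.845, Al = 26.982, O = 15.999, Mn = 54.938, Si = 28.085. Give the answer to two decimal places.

M((Mn0.54Fe0.46)3Al2Si3O12) = 496.273 g/mol.
Al contributes 2 × 26.982 = 53.964 g per mole.
53.964/496.273 = 0.1087 → 10.87%.

10.87 mass %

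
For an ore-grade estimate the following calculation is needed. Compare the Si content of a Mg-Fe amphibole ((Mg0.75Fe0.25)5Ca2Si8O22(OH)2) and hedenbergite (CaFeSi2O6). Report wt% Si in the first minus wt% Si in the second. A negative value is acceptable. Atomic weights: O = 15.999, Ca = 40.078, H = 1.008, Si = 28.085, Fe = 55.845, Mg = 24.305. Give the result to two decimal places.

3.74 percentage points

First mineral: 224.680 g Si in 851.778 g formula = 26.38 wt% Si.
Second mineral: 56.170 g Si in 248.087 g formula = 22.64 wt% Si.
26.38% − 22.64% gives a difference of 3.74 percentage points.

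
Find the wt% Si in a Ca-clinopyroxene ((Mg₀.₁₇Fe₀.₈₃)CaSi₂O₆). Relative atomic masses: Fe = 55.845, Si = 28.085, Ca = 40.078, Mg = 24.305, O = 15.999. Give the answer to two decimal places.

Formula mass = 0.17·24.305 + 0.83·55.845 + 1·40.078 + 2·28.085 + 6·15.999 = 242.725 g/mol, of which 56.170 g is Si.
So Si makes up 56.170/242.725 = 0.2314 of the mass, i.e. 23.14%.

23.14 wt%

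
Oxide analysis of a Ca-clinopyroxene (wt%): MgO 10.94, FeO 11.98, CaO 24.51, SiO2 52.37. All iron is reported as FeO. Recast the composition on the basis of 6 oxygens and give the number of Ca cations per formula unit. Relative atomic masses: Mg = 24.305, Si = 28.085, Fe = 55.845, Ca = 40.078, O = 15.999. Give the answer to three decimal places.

10.94 wt% MgO ÷ 40.304 g/mol = 0.27144 mol, giving 0.27144 Mg and 0.27144 O.
11.98 wt% FeO ÷ 71.844 g/mol = 0.16675 mol, giving 0.16675 Fe and 0.16675 O.
24.51 wt% CaO ÷ 56.077 g/mol = 0.43708 mol, giving 0.43708 Ca and 0.43708 O.
52.37 wt% SiO2 ÷ 60.083 g/mol = 0.87163 mol, giving 0.87163 Si and 1.74326 O.
Oxygen sums to 2.61853; scaling by 6/2.61853 = 2.29136 puts the formula on 6 O.
Ca: 0.43708 × 2.29136 = 1.002 atoms per formula unit.

1.002 Ca apfu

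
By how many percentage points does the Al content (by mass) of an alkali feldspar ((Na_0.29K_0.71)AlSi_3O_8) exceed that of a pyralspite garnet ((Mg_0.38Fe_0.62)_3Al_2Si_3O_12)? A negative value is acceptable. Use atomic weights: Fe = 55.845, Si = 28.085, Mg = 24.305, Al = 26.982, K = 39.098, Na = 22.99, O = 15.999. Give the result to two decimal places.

First mineral: 26.982 g Al in 273.656 g formula = 9.86 wt% Al.
Second mineral: 53.964 g Al in 461.786 g formula = 11.69 wt% Al.
9.86% − 11.69% gives a difference of -1.83 percentage points.

-1.83 percentage points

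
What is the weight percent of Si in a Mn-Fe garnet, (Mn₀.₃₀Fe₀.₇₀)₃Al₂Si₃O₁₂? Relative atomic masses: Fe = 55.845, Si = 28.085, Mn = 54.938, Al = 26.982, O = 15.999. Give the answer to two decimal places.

16.96 weight percent

M((Mn₀.₃₀Fe₀.₇₀)₃Al₂Si₃O₁₂) = 496.926 g/mol.
Si contributes 3 × 28.085 = 84.255 g per mole.
84.255/496.926 = 0.1696 → 16.96%.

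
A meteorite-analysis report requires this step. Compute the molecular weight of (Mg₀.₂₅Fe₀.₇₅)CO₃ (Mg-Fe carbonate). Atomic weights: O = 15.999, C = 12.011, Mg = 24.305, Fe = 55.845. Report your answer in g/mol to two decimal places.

The formula mass is the sum 0.25·24.305 + 0.75·55.845 + 1·12.011 + 3·15.999.

107.97 g/mol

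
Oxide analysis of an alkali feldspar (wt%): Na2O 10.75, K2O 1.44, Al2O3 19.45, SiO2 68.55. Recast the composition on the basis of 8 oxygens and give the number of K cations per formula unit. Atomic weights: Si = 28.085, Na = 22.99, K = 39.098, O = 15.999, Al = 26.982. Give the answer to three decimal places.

0.080 K apfu

Na2O: 10.75/61.979 = 0.17345 mol → 0.34690 mol Na, 0.17345 mol O.
K2O: 1.44/94.195 = 0.01529 mol → 0.03058 mol K, 0.01529 mol O.
Al2O3: 19.45/101.961 = 0.19076 mol → 0.38152 mol Al, 0.57228 mol O.
SiO2: 68.55/60.083 = 1.14092 mol → 1.14092 mol Si, 2.28184 mol O.
Total oxygen = 3.04286 mol. Normalization factor = 8/3.04286 = 2.62911.
K per 8 O = 0.03058 × 2.62911 = 0.080.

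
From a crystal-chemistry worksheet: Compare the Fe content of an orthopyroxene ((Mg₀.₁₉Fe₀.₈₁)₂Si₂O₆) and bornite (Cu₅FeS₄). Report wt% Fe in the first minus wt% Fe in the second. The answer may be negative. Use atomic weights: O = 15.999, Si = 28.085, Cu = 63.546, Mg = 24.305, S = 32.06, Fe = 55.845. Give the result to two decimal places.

First mineral: 90.469 g Fe in 251.869 g formula = 35.92 wt% Fe.
Second mineral: 55.845 g Fe in 501.815 g formula = 11.13 wt% Fe.
35.92% − 11.13% gives a difference of 24.79 percentage points.

24.79 percentage points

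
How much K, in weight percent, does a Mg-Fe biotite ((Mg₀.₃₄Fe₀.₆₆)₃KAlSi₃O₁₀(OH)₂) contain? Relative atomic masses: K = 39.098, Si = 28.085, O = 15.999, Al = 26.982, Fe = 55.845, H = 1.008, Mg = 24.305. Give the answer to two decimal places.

M((Mg₀.₃₄Fe₀.₆₆)₃KAlSi₃O₁₀(OH)₂) = 479.703 g/mol.
K contributes 1 × 39.098 = 39.098 g per mole.
39.098/479.703 = 0.0815 → 8.15%.

8.15 weight percent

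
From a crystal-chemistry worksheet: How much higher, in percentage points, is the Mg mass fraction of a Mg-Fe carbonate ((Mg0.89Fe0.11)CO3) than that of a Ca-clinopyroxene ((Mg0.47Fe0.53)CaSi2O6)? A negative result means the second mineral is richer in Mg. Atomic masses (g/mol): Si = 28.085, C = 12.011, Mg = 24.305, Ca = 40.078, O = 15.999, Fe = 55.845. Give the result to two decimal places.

M((Mg0.89Fe0.11)CO3) = 87.782 g/mol, so wt% Mg = 21.631/87.782 × 100 = 24.64%.
M((Mg0.47Fe0.53)CaSi2O6) = 233.263 g/mol, so wt% Mg = 11.423/233.263 × 100 = 4.90%.
24.64 − 4.90 = 19.74 pp.

19.74 percentage points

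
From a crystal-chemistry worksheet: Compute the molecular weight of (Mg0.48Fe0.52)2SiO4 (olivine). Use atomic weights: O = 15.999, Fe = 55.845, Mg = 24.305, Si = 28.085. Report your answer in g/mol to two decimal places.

173.49 g/mol

Mg: 0.96 × 24.305 = 23.3328
Fe: 1.04 × 55.845 = 58.0788
Si: 1 × 28.085 = 28.0850
O: 4 × 15.999 = 63.9960
Summing the contributions gives the formula mass.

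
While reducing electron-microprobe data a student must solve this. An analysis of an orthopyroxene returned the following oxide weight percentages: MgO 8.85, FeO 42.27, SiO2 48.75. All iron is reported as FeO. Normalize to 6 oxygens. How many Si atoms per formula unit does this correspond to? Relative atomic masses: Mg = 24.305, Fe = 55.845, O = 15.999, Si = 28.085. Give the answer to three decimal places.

2.003 Si apfu

8.85 wt% MgO ÷ 40.304 g/mol = 0.21958 mol, giving 0.21958 Mg and 0.21958 O.
42.27 wt% FeO ÷ 71.844 g/mol = 0.58836 mol, giving 0.58836 Fe and 0.58836 O.
48.75 wt% SiO2 ÷ 60.083 g/mol = 0.81138 mol, giving 0.81138 Si and 1.62276 O.
Oxygen sums to 2.43070; scaling by 6/2.43070 = 2.46842 puts the formula on 6 O.
Si: 0.81138 × 2.46842 = 2.003 atoms per formula unit.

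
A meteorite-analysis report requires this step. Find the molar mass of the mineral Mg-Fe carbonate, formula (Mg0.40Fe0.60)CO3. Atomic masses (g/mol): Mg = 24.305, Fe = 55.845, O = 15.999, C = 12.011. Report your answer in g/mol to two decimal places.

M = 0.40(24.305) + 0.60(55.845) + 1(12.011) + 3(15.999)

103.24 g/mol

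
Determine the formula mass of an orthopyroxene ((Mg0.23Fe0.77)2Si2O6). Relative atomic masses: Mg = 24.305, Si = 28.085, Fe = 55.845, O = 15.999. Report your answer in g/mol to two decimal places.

Mg: 0.46 × 24.305 = 11.1803
Fe: 1.54 × 55.845 = 86.0013
Si: 2 × 28.085 = 56.1700
O: 6 × 15.999 = 95.9940
Summing the contributions gives the formula mass.

249.35 g/mol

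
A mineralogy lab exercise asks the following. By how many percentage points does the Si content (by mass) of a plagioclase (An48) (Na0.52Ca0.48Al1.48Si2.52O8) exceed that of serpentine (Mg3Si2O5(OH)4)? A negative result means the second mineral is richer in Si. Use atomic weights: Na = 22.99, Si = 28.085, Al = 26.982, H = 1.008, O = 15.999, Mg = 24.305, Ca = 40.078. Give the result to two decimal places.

5.95 percentage points

First mineral: 70.774 g Si in 269.892 g formula = 26.22 wt% Si.
Second mineral: 56.170 g Si in 277.108 g formula = 20.27 wt% Si.
26.22% − 20.27% gives a difference of 5.95 percentage points.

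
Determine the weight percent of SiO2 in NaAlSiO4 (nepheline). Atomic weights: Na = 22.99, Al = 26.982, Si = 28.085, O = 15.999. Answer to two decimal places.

42.30 wt%

Formula mass = 142.053 g/mol.
1 Si → 1.0000 mol SiO2 per formula unit; M(SiO2) = 60.083, so SiO2 mass = 60.083 g.
60.083/142.053 × 100 = 42.30 wt%.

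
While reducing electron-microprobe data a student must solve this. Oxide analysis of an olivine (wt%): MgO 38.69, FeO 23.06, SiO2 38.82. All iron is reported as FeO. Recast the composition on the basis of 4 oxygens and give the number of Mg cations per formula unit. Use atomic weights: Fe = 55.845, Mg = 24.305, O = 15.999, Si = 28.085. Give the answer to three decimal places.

1.492 Mg apfu

MgO (M=40.304): mol = 0.95995; Mg = 0.95995, O = 0.95995.
FeO (M=71.844): mol = 0.32097; Fe = 0.32097, O = 0.32097.
SiO2 (M=60.083): mol = 0.64611; Si = 0.64611, O = 1.29222.
ΣO = 2.57314; factor = 4/ΣO = 1.55452.
Mg apfu = 0.95995 × 1.55452 = 1.492.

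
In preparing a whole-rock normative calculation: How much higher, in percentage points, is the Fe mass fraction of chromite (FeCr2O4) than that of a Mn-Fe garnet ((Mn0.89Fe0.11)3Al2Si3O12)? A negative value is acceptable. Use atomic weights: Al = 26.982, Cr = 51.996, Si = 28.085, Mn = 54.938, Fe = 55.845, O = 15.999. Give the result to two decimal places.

21.23 percentage points

Fe in FeCr2O4: molar mass 223.833 g/mol; 1×55.845 = 55.845 g → 24.95 wt%.
Fe in (Mn0.89Fe0.11)3Al2Si3O12: molar mass 495.320 g/mol; 0.33×55.845 = 18.429 g → 3.72 wt%.
Difference = 24.95 − 3.72 = 21.23 percentage points.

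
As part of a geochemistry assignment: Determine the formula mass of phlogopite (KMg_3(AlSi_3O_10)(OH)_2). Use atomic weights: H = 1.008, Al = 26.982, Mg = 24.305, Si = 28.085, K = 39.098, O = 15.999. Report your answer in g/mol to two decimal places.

K: 1 × 39.098 = 39.0980
Mg: 3 × 24.305 = 72.9150
Al: 1 × 26.982 = 26.9820
Si: 3 × 28.085 = 84.2550
O: 12 × 15.999 = 191.9880
H: 2 × 1.008 = 2.0160
Summing the contributions gives the formula mass.

417.25 g/mol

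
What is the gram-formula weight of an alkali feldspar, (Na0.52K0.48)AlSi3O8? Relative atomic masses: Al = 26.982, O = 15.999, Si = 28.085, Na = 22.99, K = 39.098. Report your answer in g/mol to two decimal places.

269.95 g/mol

M = 0.52·22.99 + 0.48·39.098 + 1·26.982 + 3·28.085 + 8·15.999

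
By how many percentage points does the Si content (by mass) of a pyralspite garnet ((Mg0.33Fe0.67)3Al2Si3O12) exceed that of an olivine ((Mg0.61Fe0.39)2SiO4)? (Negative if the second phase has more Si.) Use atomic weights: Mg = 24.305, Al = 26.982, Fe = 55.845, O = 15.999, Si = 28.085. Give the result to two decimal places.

1.07 percentage points

Si in (Mg0.33Fe0.67)3Al2Si3O12: molar mass 466.517 g/mol; 3×28.085 = 84.255 g → 18.06 wt%.
Si in (Mg0.61Fe0.39)2SiO4: molar mass 165.292 g/mol; 1×28.085 = 28.085 g → 16.99 wt%.
Difference = 18.06 − 16.99 = 1.07 percentage points.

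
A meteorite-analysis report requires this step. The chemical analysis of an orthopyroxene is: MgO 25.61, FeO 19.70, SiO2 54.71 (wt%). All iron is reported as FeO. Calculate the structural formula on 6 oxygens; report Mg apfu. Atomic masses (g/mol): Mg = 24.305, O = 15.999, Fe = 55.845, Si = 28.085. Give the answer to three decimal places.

1.396 Mg apfu

25.61 wt% MgO ÷ 40.304 g/mol = 0.63542 mol, giving 0.63542 Mg and 0.63542 O.
19.70 wt% FeO ÷ 71.844 g/mol = 0.27421 mol, giving 0.27421 Fe and 0.27421 O.
54.71 wt% SiO2 ÷ 60.083 g/mol = 0.91057 mol, giving 0.91057 Si and 1.82114 O.
Oxygen sums to 2.73077; scaling by 6/2.73077 = 2.19718 puts the formula on 6 O.
Mg: 0.63542 × 2.19718 = 1.396 atoms per formula unit.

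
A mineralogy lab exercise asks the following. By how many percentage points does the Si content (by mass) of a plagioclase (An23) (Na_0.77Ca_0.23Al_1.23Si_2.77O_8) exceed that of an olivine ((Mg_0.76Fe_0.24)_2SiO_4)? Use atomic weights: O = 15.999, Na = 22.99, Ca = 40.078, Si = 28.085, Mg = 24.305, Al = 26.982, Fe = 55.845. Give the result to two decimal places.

Si in Na_0.77Ca_0.23Al_1.23Si_2.77O_8: molar mass 265.896 g/mol; 2.77×28.085 = 77.795 g → 29.26 wt%.
Si in (Mg_0.76Fe_0.24)_2SiO_4: molar mass 155.830 g/mol; 1×28.085 = 28.085 g → 18.02 wt%.
Difference = 29.26 − 18.02 = 11.24 percentage points.

11.24 percentage points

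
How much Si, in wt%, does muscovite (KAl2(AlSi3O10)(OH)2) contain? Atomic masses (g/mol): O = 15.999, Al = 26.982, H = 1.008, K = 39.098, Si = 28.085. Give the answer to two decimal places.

Formula mass = 1×39.098 + 3×26.982 + 3×28.085 + 12×15.999 + 2×1.008 = 398.303 g/mol, of which 84.255 g is Si.
So Si makes up 84.255/398.303 = 0.2115 of the mass, i.e. 21.15%.

21.15 wt%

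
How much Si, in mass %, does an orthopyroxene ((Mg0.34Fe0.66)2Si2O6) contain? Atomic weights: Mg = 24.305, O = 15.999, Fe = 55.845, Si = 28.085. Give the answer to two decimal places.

23.17 mass %

Formula mass = 0.68*24.305 + 1.32*55.845 + 2*28.085 + 6*15.999 = 242.407 g/mol, of which 56.170 g is Si.
So Si makes up 56.170/242.407 = 0.2317 of the mass, i.e. 23.17%.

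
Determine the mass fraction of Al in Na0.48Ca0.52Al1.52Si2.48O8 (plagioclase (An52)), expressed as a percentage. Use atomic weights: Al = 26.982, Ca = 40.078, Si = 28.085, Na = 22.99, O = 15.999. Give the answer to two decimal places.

Molar mass of Na0.48Ca0.52Al1.52Si2.48O8: 0.48×22.99 + 0.52×40.078 + 1.52×26.982 + 2.48×28.085 + 8×15.999 = 270.531 g/mol.
Mass of Al per formula unit: 1.52 × 26.982 = 41.013 g.
Weight fraction Al = 41.013 / 270.531 = 0.1516.

15.16 mass %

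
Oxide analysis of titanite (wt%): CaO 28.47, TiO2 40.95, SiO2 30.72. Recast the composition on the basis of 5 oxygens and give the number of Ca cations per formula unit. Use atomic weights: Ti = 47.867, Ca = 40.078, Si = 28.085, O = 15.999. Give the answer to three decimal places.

0.993 Ca apfu

CaO: 28.47/56.077 = 0.50769 mol → 0.50769 mol Ca, 0.50769 mol O.
TiO2: 40.95/79.865 = 0.51274 mol → 0.51274 mol Ti, 1.02548 mol O.
SiO2: 30.72/60.083 = 0.51129 mol → 0.51129 mol Si, 1.02258 mol O.
Total oxygen = 2.55575 mol. Normalization factor = 5/2.55575 = 1.95637.
Ca per 5 O = 0.50769 × 1.95637 = 0.993.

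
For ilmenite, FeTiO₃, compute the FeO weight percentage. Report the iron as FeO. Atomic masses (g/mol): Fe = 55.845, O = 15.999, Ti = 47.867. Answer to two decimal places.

M(FeTiO₃) = 151.709 g/mol; M(FeO) = 71.844 g/mol.
Moles FeO per formula unit = 1 Fe ÷ 1 = 1.0000.
FeO fraction = (1.0000 × 71.844) / 151.709 = 71.844/151.709 = 0.4736.

47.36 wt%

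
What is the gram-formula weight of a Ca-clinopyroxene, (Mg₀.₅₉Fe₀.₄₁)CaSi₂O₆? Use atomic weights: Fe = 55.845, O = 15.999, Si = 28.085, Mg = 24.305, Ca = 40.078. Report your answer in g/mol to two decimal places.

M = 0.59×24.305 + 0.41×55.845 + 1×40.078 + 2×28.085 + 6×15.999

229.48 g/mol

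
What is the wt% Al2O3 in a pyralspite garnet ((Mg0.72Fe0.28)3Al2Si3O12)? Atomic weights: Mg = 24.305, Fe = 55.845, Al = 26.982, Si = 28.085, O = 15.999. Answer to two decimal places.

23.73 wt%

M((Mg0.72Fe0.28)3Al2Si3O12) = 429.616 g/mol; M(Al2O3) = 101.961 g/mol.
Moles Al2O3 per formula unit = 2 Al ÷ 2 = 1.0000.
Al2O3 fraction = (1.0000 × 101.961) / 429.616 = 101.961/429.616 = 0.2373.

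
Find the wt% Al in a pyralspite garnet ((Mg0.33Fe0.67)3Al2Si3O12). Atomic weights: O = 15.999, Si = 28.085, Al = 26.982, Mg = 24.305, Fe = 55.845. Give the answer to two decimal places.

M((Mg0.33Fe0.67)3Al2Si3O12) = 466.517 g/mol.
Al contributes 2 × 26.982 = 53.964 g per mole.
53.964/466.517 = 0.1157 → 11.57%.

11.57 mass %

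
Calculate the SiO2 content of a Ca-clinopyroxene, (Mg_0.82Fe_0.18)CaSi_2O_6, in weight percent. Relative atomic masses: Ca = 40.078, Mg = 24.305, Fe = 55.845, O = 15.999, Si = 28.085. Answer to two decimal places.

54.07 wt%

Molar mass of (Mg_0.82Fe_0.18)CaSi_2O_6 = 0.82×24.305 + 0.18×55.845 + 1×40.078 + 2×28.085 + 6×15.999 = 222.224 g/mol.
Each formula unit contains 2 Si, equivalent to 2/1 = 2.0000 mol SiO2.
M(SiO2) = 1×28.085 + 2×15.999 = 60.083 g/mol.
Mass of SiO2 per formula unit = 2.0000 × 60.083 = 120.166 g.
SiO2 wt% = 120.166 / 222.224 × 100 = 54.07%.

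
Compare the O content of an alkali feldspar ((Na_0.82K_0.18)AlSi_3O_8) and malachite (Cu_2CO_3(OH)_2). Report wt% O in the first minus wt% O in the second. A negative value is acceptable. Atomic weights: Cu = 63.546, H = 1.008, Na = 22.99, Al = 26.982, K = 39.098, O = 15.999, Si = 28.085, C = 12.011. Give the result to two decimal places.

12.10 percentage points

M((Na_0.82K_0.18)AlSi_3O_8) = 265.118 g/mol, so wt% O = 127.992/265.118 × 100 = 48.28%.
M(Cu_2CO_3(OH)_2) = 221.114 g/mol, so wt% O = 79.995/221.114 × 100 = 36.18%.
48.28 − 36.18 = 12.10 pp.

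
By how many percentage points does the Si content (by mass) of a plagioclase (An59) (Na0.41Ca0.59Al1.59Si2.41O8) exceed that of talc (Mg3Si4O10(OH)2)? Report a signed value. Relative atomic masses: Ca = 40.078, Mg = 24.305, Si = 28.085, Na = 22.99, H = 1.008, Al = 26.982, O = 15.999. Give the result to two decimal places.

-4.70 percentage points

Si in Na0.41Ca0.59Al1.59Si2.41O8: molar mass 271.650 g/mol; 2.41×28.085 = 67.685 g → 24.92 wt%.
Si in Mg3Si4O10(OH)2: molar mass 379.259 g/mol; 4×28.085 = 112.340 g → 29.62 wt%.
Difference = 24.92 − 29.62 = -4.70 percentage points.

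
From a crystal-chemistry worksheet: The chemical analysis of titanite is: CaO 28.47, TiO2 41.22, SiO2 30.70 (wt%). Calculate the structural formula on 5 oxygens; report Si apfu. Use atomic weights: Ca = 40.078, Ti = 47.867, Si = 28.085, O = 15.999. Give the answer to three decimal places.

0.997 Si apfu

28.47 wt% CaO ÷ 56.077 g/mol = 0.50769 mol, giving 0.50769 Ca and 0.50769 O.
41.22 wt% TiO2 ÷ 79.865 g/mol = 0.51612 mol, giving 0.51612 Ti and 1.03224 O.
30.70 wt% SiO2 ÷ 60.083 g/mol = 0.51096 mol, giving 0.51096 Si and 1.02192 O.
Oxygen sums to 2.56185; scaling by 5/2.56185 = 1.95171 puts the formula on 5 O.
Si: 0.51096 × 1.95171 = 0.997 atoms per formula unit.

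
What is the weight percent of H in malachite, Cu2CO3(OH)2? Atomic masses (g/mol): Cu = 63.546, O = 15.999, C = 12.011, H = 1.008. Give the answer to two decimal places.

0.91 wt%

Formula mass = 2×63.546 + 1×12.011 + 5×15.999 + 2×1.008 = 221.114 g/mol, of which 2.016 g is H.
So H makes up 2.016/221.114 = 0.0091 of the mass, i.e. 0.91%.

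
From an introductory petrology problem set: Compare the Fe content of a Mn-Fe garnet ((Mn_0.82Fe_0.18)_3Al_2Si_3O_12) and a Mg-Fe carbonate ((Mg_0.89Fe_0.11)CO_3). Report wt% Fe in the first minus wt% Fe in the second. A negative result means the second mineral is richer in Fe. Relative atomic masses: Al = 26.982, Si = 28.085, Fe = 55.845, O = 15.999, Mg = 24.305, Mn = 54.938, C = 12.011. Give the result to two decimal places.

M((Mn_0.82Fe_0.18)_3Al_2Si_3O_12) = 495.511 g/mol, so wt% Fe = 30.156/495.511 × 100 = 6.09%.
M((Mg_0.89Fe_0.11)CO_3) = 87.782 g/mol, so wt% Fe = 6.143/87.782 × 100 = 7.00%.
6.09 − 7.00 = -0.91 pp.

-0.91 percentage points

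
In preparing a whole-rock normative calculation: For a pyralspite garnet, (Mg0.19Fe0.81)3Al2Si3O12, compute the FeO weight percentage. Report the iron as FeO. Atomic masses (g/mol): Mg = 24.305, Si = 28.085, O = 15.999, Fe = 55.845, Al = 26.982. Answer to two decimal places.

36.39 wt%

Formula mass = 479.764 g/mol.
2.43 Fe → 2.4300 mol FeO per formula unit; M(FeO) = 71.844, so FeO mass = 174.581 g.
174.581/479.764 × 100 = 36.39 wt%.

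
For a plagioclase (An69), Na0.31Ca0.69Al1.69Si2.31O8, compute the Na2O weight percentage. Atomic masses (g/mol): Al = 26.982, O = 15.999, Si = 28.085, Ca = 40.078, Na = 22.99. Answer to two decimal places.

Formula mass = 273.249 g/mol.
0.31 Na → 0.1550 mol Na2O per formula unit; M(Na2O) = 61.979, so Na2O mass = 9.607 g.
9.607/273.249 × 100 = 3.52 wt%.

3.52 wt%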